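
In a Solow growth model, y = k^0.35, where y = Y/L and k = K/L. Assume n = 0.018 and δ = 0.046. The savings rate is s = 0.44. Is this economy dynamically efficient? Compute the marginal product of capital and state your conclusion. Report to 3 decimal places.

Break-even investment rate: n + δ = 0.018 + 0.046 = 0.064.
Steady-state k*: s·k^0.35 = 0.064·k gives k* = (0.44/0.064)^(1/0.65) ≈ 19.4139.
MPK = 0.35·19.4139^(-0.65) ≈ 0.0509.
MPK < n+δ = 0.064, so the economy is dynamically inefficient (over-saving).

dynamically inefficient; MPK ≈ 0.051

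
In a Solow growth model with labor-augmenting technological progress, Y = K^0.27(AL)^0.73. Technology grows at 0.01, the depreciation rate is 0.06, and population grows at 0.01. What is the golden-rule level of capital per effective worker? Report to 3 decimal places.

k_gold ≈ 5.293

The effective depreciation rate is n + g + δ = 0.01 + 0.01 + 0.06 = 0.08.
Golden rule sets MPK = n+g+δ: 0.27·k^(0.27−1) = 0.08, so k_gold = (0.27/0.08)^(1/0.73) ≈ 5.2925.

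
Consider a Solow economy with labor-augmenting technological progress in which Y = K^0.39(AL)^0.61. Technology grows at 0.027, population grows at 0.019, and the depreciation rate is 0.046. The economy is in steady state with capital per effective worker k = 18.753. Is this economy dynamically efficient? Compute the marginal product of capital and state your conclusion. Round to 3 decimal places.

The effective depreciation rate is n + g + δ = 0.019 + 0.027 + 0.046 = 0.092.
MPK = 0.39·k^(0.39−1) = 0.39·18.753^(-0.61) ≈ 0.0652.
MPK < 0.092, so the economy is dynamically inefficient (over-saving).

dynamically inefficient; MPK ≈ 0.065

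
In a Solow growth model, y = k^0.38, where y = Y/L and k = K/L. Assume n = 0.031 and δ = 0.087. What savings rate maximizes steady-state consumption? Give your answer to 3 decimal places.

Break-even investment rate: n + δ = 0.031 + 0.087 = 0.118.
At the golden rule MPK = n+δ, and in any Cobb-Douglas steady state s = (n+δ)·k/y = MPK·k/y = capital's share 0.38.

s_gold = 0.380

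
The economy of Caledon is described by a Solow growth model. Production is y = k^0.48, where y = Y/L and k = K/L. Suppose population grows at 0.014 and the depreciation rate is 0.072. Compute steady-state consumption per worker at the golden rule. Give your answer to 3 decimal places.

The effective depreciation rate is n + δ = 0.014 + 0.072 = 0.086.
Setting f'(k) = n+δ gives 0.48·k^(0.48−1) = 0.086, hence k_gold = (0.48/0.086)^(1/0.52) ≈ 27.2925.
y_gold = 27.2925^0.48 ≈ 4.8899.
c_gold = y_gold − (n+δ)·k_gold = 4.8899 − 0.086·27.2925 ≈ 2.5428.

c_gold ≈ 2.543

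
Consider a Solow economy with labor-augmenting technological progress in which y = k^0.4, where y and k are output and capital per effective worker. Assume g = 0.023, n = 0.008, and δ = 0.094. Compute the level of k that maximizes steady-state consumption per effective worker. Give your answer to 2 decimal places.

n + g + δ = 0.008 + 0.023 + 0.094 = 0.125.
Setting f'(k) = n+g+δ gives 0.4·k^(0.4−1) = 0.125, hence k_gold = (0.4/0.125)^(1/0.6) ≈ 6.9489.

k_gold ≈ 6.95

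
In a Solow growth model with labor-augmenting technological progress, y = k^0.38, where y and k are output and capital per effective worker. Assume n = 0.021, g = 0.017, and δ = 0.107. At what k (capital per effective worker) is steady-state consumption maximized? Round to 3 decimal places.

Break-even investment rate: n + g + δ = 0.021 + 0.017 + 0.107 = 0.145.
At the golden rule the marginal product of capital equals n+g+δ: 0.38·k^(0.38−1) = 0.145. Solving, k_gold = (0.38/0.145)^(1/0.62) ≈ 4.7300.

k_gold ≈ 4.730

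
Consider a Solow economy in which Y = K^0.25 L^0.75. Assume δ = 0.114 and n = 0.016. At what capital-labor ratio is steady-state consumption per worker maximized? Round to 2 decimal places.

Break-even investment rate: n + δ = 0.016 + 0.114 = 0.13.
Golden rule sets MPK = n+δ: 0.25·k^(0.25−1) = 0.13, so k_gold = (0.25/0.13)^(1/0.75) ≈ 2.3915.

k_gold ≈ 2.39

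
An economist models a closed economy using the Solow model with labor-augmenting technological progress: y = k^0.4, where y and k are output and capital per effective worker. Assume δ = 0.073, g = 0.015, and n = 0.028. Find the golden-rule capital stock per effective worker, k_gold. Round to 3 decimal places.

k_gold ≈ 7.871

The effective depreciation rate is n + g + δ = 0.028 + 0.015 + 0.073 = 0.116.
At the golden rule the marginal product of capital equals n+g+δ: 0.4·k^(0.4−1) = 0.116. Solving, k_gold = (0.4/0.116)^(1/0.6) ≈ 7.8705.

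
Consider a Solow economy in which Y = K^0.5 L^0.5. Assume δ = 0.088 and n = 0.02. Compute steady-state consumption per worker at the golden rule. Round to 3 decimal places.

c_gold ≈ 2.315

n + δ = 0.02 + 0.088 = 0.108.
Maximizing c = f(k) − (n+δ)·k gives f'(k) = n+δ, i.e. 0.5·k^(0.5−1) = 0.108, so k_gold = (0.5/0.108)^(1/0.5) ≈ 21.4335.
y_gold = 21.4335^0.5 ≈ 4.6296.
c_gold = y_gold − (n+δ)·k_gold = 4.6296 − 0.108·21.4335 ≈ 2.3148.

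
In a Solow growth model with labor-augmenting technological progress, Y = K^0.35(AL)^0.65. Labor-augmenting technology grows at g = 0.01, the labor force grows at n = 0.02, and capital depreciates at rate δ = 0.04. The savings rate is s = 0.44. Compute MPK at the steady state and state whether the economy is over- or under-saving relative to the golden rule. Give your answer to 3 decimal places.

over-saving; MPK ≈ 0.056

Break-even investment rate: n + g + δ = 0.02 + 0.01 + 0.04 = 0.07.
Steady-state k*: s·k^0.35 = 0.07·k gives k* = (0.44/0.07)^(1/0.65) ≈ 16.9137.
MPK = 0.35·16.9137^(-0.65) ≈ 0.0557.
MPK < n+g+δ = 0.07, so the economy is dynamically inefficient (over-saving).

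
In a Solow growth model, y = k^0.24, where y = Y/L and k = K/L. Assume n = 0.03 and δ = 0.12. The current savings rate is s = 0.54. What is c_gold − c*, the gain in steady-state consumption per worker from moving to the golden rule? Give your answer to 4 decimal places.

Break-even investment rate: n + δ = 0.03 + 0.12 = 0.15.
Current steady state (s = 0.54): k* = (0.54/0.15)^(1/0.76) ≈ 5.3948, y* = 5.3948^0.24 ≈ 1.4986, c* = (1−0.54)·1.4986 ≈ 0.6893.
Maximizing c = f(k) − (n+δ)·k gives f'(k) = n+δ, i.e. 0.24·k^(0.24−1) = 0.15, so k_gold = (0.24/0.15)^(1/0.76) ≈ 1.8560.
y_gold = 1.8560^0.24 ≈ 1.1600, c_gold = y_gold − 0.15·k_gold ≈ 0.8816.
Gain: Δc = 0.8816 − 0.6893 ≈ 0.1923.

Δc ≈ 0.1923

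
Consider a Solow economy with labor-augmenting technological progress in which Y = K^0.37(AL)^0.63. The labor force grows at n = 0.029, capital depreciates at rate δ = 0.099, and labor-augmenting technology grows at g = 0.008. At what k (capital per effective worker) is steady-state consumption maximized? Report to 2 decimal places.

k_gold ≈ 4.90

n + g + δ = 0.029 + 0.008 + 0.099 = 0.136.
At the golden rule the marginal product of capital equals n+g+δ: 0.37·k^(0.37−1) = 0.136. Solving, k_gold = (0.37/0.136)^(1/0.63) ≈ 4.8971.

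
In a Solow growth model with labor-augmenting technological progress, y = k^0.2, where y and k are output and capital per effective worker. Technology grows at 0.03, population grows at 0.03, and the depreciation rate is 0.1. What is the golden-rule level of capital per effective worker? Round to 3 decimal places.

k_gold ≈ 1.322

n + g + δ = 0.03 + 0.03 + 0.1 = 0.16.
Setting f'(k) = n+g+δ gives 0.2·k^(0.2−1) = 0.16, hence k_gold = (0.2/0.16)^(1/0.8) ≈ 1.3217.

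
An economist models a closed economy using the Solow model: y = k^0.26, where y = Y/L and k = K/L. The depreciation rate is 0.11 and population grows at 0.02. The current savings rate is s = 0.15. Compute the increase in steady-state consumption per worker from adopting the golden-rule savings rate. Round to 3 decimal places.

Δc ≈ 0.050

Capital per worker breaks even when investment replaces (n + δ)·k; here n + δ = 0.13.
Current steady state (s = 0.15): k* = (0.15/0.13)^(1/0.74) ≈ 1.2133, y* = 1.2133^0.26 ≈ 1.0516, c* = (1−0.15)·1.0516 ≈ 0.8938.
Maximizing c = f(k) − (n+δ)·k gives f'(k) = n+δ, i.e. 0.26·k^(0.26−1) = 0.13, so k_gold = (0.26/0.13)^(1/0.74) ≈ 2.5515.
y_gold = 2.5515^0.26 ≈ 1.2758, c_gold = y_gold − 0.13·k_gold ≈ 0.9441.
Gain: Δc = 0.9441 − 0.8938 ≈ 0.0502.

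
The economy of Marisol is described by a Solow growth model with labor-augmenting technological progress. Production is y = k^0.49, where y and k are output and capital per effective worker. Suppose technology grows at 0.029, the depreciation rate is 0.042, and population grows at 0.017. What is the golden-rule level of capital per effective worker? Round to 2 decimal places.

Capital per effective worker breaks even when investment replaces (n + g + δ)·k; here n + g + δ = 0.088.
Setting f'(k) = n+g+δ gives 0.49·k^(0.49−1) = 0.088, hence k_gold = (0.49/0.088)^(1/0.51) ≈ 28.9857.

k_gold ≈ 28.99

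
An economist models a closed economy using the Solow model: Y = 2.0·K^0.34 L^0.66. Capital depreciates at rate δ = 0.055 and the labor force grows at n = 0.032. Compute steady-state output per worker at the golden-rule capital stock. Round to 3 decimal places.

y_gold ≈ 5.768

n + δ = 0.032 + 0.055 = 0.087.
Golden rule sets MPK = n+δ: 0.34·2.0·k^(0.34−1) = 0.087, so k_gold = (0.34·2.0/0.087)^(1/0.66) ≈ 22.5432.
Output: y_gold = 2.0·k_gold^0.34 = 2.0·22.5432^0.34 ≈ 5.7684.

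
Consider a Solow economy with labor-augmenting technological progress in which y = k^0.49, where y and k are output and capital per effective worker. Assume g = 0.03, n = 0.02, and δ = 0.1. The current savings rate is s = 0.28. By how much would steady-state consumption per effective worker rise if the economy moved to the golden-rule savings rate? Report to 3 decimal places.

Δc ≈ 0.279

The effective depreciation rate is n + g + δ = 0.02 + 0.03 + 0.1 = 0.15.
Current steady state (s = 0.28): k* = (0.28/0.15)^(1/0.51) ≈ 3.4002, y* = 3.4002^0.49 ≈ 1.8215, c* = (1−0.28)·1.8215 ≈ 1.3115.
Maximizing c = f(k) − (n+g+δ)·k gives f'(k) = n+g+δ, i.e. 0.49·k^(0.49−1) = 0.15, so k_gold = (0.49/0.15)^(1/0.51) ≈ 10.1871.
y_gold = 10.1871^0.49 ≈ 3.1185, c_gold = y_gold − 0.15·k_gold ≈ 1.5904.
Gain: Δc = 1.5904 − 1.3115 ≈ 0.2789.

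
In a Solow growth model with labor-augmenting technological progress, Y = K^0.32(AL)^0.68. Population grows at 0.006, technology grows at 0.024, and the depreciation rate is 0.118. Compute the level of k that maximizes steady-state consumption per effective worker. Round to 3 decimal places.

k_gold ≈ 3.108

n + g + δ = 0.006 + 0.024 + 0.118 = 0.148.
Setting f'(k) = n+g+δ gives 0.32·k^(0.32−1) = 0.148, hence k_gold = (0.32/0.148)^(1/0.68) ≈ 3.1080.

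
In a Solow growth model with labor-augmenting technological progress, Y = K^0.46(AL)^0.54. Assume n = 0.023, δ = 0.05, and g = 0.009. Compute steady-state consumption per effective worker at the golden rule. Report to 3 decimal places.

c_gold ≈ 2.346

n + g + δ = 0.023 + 0.009 + 0.05 = 0.082.
Setting f'(k) = n+g+δ gives 0.46·k^(0.46−1) = 0.082, hence k_gold = (0.46/0.082)^(1/0.54) ≈ 24.3744.
y_gold = 24.3744^0.46 ≈ 4.3450.
c_gold = y_gold − (n+g+δ)·k_gold = 4.3450 − 0.082·24.3744 ≈ 2.3463.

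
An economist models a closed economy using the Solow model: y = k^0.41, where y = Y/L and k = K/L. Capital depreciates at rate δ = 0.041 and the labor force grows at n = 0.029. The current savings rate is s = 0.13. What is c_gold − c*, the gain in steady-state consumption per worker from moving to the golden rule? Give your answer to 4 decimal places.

Δc ≈ 0.6776

Break-even investment rate: n + δ = 0.029 + 0.041 = 0.07.
Current steady state (s = 0.13): k* = (0.13/0.07)^(1/0.59) ≈ 2.8554, y* = 2.8554^0.41 ≈ 1.5375, c* = (1−0.13)·1.5375 ≈ 1.3377.
Golden rule sets MPK = n+δ: 0.41·k^(0.41−1) = 0.07, so k_gold = (0.41/0.07)^(1/0.59) ≈ 20.0061.
y_gold = 20.0061^0.41 ≈ 3.4157, c_gold = y_gold − 0.07·k_gold ≈ 2.0152.
Gain: Δc = 2.0152 − 1.3377 ≈ 0.6776.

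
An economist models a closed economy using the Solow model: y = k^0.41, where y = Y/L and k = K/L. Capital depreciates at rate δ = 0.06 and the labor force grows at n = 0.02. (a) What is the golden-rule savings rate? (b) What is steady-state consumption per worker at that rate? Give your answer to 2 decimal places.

(a) s_gold = 0.41; (b) c_gold ≈ 1.84

Break-even investment rate: n + δ = 0.02 + 0.06 = 0.08.
For Cobb-Douglas, s_gold equals capital's share: s_gold = 0.41.
Maximizing c = f(k) − (n+δ)·k gives f'(k) = n+δ, i.e. 0.41·k^(0.41−1) = 0.08, so k_gold = (0.41/0.08)^(1/0.59) ≈ 15.9541.
y_gold = 15.9541^0.41 ≈ 3.1130; c_gold = (1−0.41)·y_gold ≈ 1.8367.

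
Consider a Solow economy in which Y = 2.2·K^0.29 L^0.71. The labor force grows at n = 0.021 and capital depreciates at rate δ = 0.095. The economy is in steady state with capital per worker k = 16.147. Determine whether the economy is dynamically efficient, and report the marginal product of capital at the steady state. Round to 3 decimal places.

Break-even investment rate: n + δ = 0.021 + 0.095 = 0.116.
MPK = 0.29·2.2·k^(0.29−1) = 0.29·2.2·16.147^(-0.71) ≈ 0.0885.
MPK < 0.116, so the economy is dynamically inefficient (over-saving).

dynamically inefficient; MPK ≈ 0.089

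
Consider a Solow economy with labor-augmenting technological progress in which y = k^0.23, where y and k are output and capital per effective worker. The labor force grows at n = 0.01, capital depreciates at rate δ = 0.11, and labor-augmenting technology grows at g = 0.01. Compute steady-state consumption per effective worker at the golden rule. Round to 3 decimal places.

n + g + δ = 0.01 + 0.01 + 0.11 = 0.13.
Golden rule sets MPK = n+g+δ: 0.23·k^(0.23−1) = 0.13, so k_gold = (0.23/0.13)^(1/0.77) ≈ 2.0980.
y_gold = 2.0980^0.23 ≈ 1.1858.
c_gold = y_gold − (n+g+δ)·k_gold = 1.1858 − 0.13·2.0980 ≈ 0.9131.

c_gold ≈ 0.913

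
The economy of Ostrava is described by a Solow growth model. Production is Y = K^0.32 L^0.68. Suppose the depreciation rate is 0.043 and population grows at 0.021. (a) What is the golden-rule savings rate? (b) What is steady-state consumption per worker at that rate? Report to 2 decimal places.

(a) s_gold = 0.32; (b) c_gold ≈ 1.45

Capital per worker breaks even when investment replaces (n + δ)·k; here n + δ = 0.064.
For Cobb-Douglas, s_gold equals capital's share: s_gold = 0.32.
Golden rule sets MPK = n+δ: 0.32·k^(0.32−1) = 0.064, so k_gold = (0.32/0.064)^(1/0.68) ≈ 10.6634.
y_gold = 10.6634^0.32 ≈ 2.1327; c_gold = (1−0.32)·y_gold ≈ 1.4502.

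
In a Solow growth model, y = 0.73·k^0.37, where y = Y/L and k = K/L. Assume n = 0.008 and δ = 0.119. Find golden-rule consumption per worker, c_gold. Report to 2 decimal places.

Capital per worker breaks even when investment replaces (n + δ)·k; here n + δ = 0.127.
Maximizing c = f(k) − (n+δ)·k gives f'(k) = n+δ, i.e. 0.37·0.73·k^(0.37−1) = 0.127, so k_gold = (0.37·0.73/0.127)^(1/0.63) ≈ 3.3128.
y_gold = 0.73·3.3128^0.37 ≈ 1.1371.
c_gold = y_gold − (n+δ)·k_gold = 1.1371 − 0.127·3.3128 ≈ 0.7164.

c_gold ≈ 0.72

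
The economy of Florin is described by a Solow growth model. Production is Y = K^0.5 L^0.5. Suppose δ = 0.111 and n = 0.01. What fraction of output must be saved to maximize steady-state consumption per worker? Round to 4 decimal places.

The effective depreciation rate is n + δ = 0.01 + 0.111 = 0.121.
At the golden rule MPK = n+δ, and in any Cobb-Douglas steady state s = (n+δ)·k/y = MPK·k/y = capital's share 0.5.

s_gold = 0.5000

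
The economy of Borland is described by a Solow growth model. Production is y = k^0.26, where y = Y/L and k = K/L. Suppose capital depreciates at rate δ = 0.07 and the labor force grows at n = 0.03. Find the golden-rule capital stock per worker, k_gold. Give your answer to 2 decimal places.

n + δ = 0.03 + 0.07 = 0.1.
At the golden rule the marginal product of capital equals n+δ: 0.26·k^(0.26−1) = 0.1. Solving, k_gold = (0.26/0.1)^(1/0.74) ≈ 3.6373.

k_gold ≈ 3.64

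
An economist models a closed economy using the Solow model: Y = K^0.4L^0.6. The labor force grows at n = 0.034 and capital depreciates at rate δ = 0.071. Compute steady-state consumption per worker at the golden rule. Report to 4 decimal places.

Capital per worker breaks even when investment replaces (n + δ)·k; here n + δ = 0.105.
Golden rule sets MPK = n+δ: 0.4·k^(0.4−1) = 0.105, so k_gold = (0.4/0.105)^(1/0.6) ≈ 9.2922.
y_gold = 9.2922^0.4 ≈ 2.4392.
c_gold = y_gold − (n+δ)·k_gold = 2.4392 − 0.105·9.2922 ≈ 1.4635.

c_gold ≈ 1.4635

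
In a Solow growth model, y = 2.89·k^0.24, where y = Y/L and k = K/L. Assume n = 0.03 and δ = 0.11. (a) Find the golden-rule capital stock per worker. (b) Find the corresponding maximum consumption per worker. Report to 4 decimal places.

The effective depreciation rate is n + δ = 0.03 + 0.11 = 0.14.
Maximizing c = f(k) − (n+δ)·k gives f'(k) = n+δ, i.e. 0.24·2.89·k^(0.24−1) = 0.14, so k_gold = (0.24·2.89/0.14)^(1/0.76) ≈ 8.2120.
y_gold = 2.89·8.2120^0.24 ≈ 4.7903; c_gold = y_gold − 0.14·k_gold ≈ 3.6407.

(a) k_gold ≈ 8.2120; (b) c_gold ≈ 3.6407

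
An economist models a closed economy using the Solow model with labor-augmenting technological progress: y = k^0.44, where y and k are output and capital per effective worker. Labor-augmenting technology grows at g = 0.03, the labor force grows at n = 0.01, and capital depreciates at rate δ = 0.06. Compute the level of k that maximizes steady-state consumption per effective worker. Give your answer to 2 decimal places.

Capital per effective worker breaks even when investment replaces (n + g + δ)·k; here n + g + δ = 0.1.
Maximizing c = f(k) − (n+g+δ)·k gives f'(k) = n+g+δ, i.e. 0.44·k^(0.44−1) = 0.1, so k_gold = (0.44/0.1)^(1/0.56) ≈ 14.0936.

k_gold ≈ 14.09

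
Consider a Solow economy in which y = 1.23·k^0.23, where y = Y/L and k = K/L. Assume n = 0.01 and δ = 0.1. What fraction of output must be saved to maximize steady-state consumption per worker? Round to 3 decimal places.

n + δ = 0.01 + 0.1 = 0.11.
At the golden rule MPK = n+δ, and in any Cobb-Douglas steady state s = (n+δ)·k/y = MPK·k/y = capital's share 0.23.

s_gold = 0.230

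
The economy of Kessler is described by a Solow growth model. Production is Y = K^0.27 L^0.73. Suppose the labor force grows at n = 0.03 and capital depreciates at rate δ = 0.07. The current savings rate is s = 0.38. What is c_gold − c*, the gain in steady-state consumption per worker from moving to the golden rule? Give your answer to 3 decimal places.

Δc ≈ 0.038

Break-even investment rate: n + δ = 0.03 + 0.07 = 0.1.
Current steady state (s = 0.38): k* = (0.38/0.1)^(1/0.73) ≈ 6.2262, y* = 6.2262^0.27 ≈ 1.6385, c* = (1−0.38)·1.6385 ≈ 1.0159.
Golden rule sets MPK = n+δ: 0.27·k^(0.27−1) = 0.1, so k_gold = (0.27/0.1)^(1/0.73) ≈ 3.8986.
y_gold = 3.8986^0.27 ≈ 1.4439, c_gold = y_gold − 0.1·k_gold ≈ 1.0541.
Gain: Δc = 1.0541 − 1.0159 ≈ 0.0382.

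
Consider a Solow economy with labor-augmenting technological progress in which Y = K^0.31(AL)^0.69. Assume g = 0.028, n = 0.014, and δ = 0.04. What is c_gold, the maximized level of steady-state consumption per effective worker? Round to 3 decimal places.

Capital per effective worker breaks even when investment replaces (n + g + δ)·k; here n + g + δ = 0.082.
Maximizing c = f(k) − (n+g+δ)·k gives f'(k) = n+g+δ, i.e. 0.31·k^(0.31−1) = 0.082, so k_gold = (0.31/0.082)^(1/0.69) ≈ 6.8711.
y_gold = 6.8711^0.31 ≈ 1.8175.
c_gold = y_gold − (n+g+δ)·k_gold = 1.8175 − 0.082·6.8711 ≈ 1.2541.

c_gold ≈ 1.254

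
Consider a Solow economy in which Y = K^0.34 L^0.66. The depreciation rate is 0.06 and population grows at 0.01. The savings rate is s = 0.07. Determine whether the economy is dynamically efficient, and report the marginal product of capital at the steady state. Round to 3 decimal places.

Capital per worker breaks even when investment replaces (n + δ)·k; here n + δ = 0.07.
Steady-state k*: s·k^0.34 = 0.07·k gives k* = (0.07/0.07)^(1/0.66) ≈ 1.0000.
MPK = 0.34·1.0000^(-0.66) ≈ 0.3400.
MPK > n+δ = 0.07, so the economy is dynamically efficient (under-saving).

dynamically efficient; MPK ≈ 0.340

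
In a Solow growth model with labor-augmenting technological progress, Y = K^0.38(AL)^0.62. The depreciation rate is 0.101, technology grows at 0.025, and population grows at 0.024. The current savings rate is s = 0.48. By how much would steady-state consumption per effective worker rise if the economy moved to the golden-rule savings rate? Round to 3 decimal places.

Break-even investment rate: n + g + δ = 0.024 + 0.025 + 0.101 = 0.15.
Current steady state (s = 0.48): k* = (0.48/0.15)^(1/0.62) ≈ 6.5277, y* = 6.5277^0.38 ≈ 2.0399, c* = (1−0.48)·2.0399 ≈ 1.0607.
At the golden rule the marginal product of capital equals n+g+δ: 0.38·k^(0.38−1) = 0.15. Solving, k_gold = (0.38/0.15)^(1/0.62) ≈ 4.4783.
y_gold = 4.4783^0.38 ≈ 1.7678, c_gold = y_gold − 0.15·k_gold ≈ 1.0960.
Gain: Δc = 1.0960 − 1.0607 ≈ 0.0353.

Δc ≈ 0.035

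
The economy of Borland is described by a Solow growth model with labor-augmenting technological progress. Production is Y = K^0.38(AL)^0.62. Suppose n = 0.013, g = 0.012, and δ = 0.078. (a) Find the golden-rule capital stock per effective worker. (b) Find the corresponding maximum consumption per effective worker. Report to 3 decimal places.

(a) k_gold ≈ 8.212; (b) c_gold ≈ 1.380

n + g + δ = 0.013 + 0.012 + 0.078 = 0.103.
Setting f'(k) = n+g+δ gives 0.38·k^(0.38−1) = 0.103, hence k_gold = (0.38/0.103)^(1/0.62) ≈ 8.2116.
y_gold = 8.2116^0.38 ≈ 2.2258; c_gold = y_gold − 0.103·k_gold ≈ 1.3800.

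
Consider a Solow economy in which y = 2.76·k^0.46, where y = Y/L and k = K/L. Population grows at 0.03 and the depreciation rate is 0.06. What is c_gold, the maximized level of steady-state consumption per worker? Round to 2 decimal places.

Break-even investment rate: n + δ = 0.03 + 0.06 = 0.09.
Maximizing c = f(k) − (n+δ)·k gives f'(k) = n+δ, i.e. 0.46·2.76·k^(0.46−1) = 0.09, so k_gold = (0.46·2.76/0.09)^(1/0.54) ≈ 134.4509.
y_gold = 2.76·134.4509^0.46 ≈ 26.3056.
c_gold = y_gold − (n+δ)·k_gold = 26.3056 − 0.09·134.4509 ≈ 14.2050.

c_gold ≈ 14.21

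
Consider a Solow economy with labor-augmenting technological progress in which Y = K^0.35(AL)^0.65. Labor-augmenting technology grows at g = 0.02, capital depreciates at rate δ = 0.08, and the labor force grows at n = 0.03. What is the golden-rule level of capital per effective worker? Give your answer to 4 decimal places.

k_gold ≈ 4.5891

Capital per effective worker breaks even when investment replaces (n + g + δ)·k; here n + g + δ = 0.13.
Setting f'(k) = n+g+δ gives 0.35·k^(0.35−1) = 0.13, hence k_gold = (0.35/0.13)^(1/0.65) ≈ 4.5891.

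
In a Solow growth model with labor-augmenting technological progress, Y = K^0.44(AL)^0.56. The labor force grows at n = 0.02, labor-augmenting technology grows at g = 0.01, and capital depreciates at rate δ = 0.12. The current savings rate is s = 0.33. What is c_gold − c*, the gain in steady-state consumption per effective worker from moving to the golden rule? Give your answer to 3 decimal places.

n + g + δ = 0.02 + 0.01 + 0.12 = 0.15.
Current steady state (s = 0.33): k* = (0.33/0.15)^(1/0.56) ≈ 4.0876, y* = 4.0876^0.44 ≈ 1.8580, c* = (1−0.33)·1.8580 ≈ 1.2449.
Setting f'(k) = n+g+δ gives 0.44·k^(0.44−1) = 0.15, hence k_gold = (0.44/0.15)^(1/0.56) ≈ 6.8324.
y_gold = 6.8324^0.44 ≈ 2.3292, c_gold = y_gold − 0.15·k_gold ≈ 1.3044.
Gain: Δc = 1.3044 − 1.2449 ≈ 0.0595.

Δc ≈ 0.060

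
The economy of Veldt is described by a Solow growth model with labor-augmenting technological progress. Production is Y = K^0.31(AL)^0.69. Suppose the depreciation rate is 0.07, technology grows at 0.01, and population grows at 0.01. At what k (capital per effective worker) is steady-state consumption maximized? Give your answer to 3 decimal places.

n + g + δ = 0.01 + 0.01 + 0.07 = 0.09.
Maximizing c = f(k) − (n+g+δ)·k gives f'(k) = n+g+δ, i.e. 0.31·k^(0.31−1) = 0.09, so k_gold = (0.31/0.09)^(1/0.69) ≈ 6.0039.

k_gold ≈ 6.004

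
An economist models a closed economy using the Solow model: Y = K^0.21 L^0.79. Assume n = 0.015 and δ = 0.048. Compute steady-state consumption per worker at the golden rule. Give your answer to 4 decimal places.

c_gold ≈ 1.0880

Capital per worker breaks even when investment replaces (n + δ)·k; here n + δ = 0.063.
Maximizing c = f(k) − (n+δ)·k gives f'(k) = n+δ, i.e. 0.21·k^(0.21−1) = 0.063, so k_gold = (0.21/0.063)^(1/0.79) ≈ 4.5906.
y_gold = 4.5906^0.21 ≈ 1.3772.
c_gold = y_gold − (n+δ)·k_gold = 1.3772 − 0.063·4.5906 ≈ 1.0880.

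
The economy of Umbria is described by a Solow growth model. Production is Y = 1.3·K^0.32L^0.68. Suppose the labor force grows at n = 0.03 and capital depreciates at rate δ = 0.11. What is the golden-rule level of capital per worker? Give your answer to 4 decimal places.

k_gold ≈ 4.9606

The effective depreciation rate is n + δ = 0.03 + 0.11 = 0.14.
Maximizing c = f(k) − (n+δ)·k gives f'(k) = n+δ, i.e. 0.32·1.3·k^(0.32−1) = 0.14, so k_gold = (0.32·1.3/0.14)^(1/0.68) ≈ 4.9606.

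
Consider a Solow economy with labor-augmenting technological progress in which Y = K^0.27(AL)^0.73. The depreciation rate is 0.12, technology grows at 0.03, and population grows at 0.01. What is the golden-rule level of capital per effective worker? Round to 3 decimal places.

k_gold ≈ 2.048

The effective depreciation rate is n + g + δ = 0.01 + 0.03 + 0.12 = 0.16.
Setting f'(k) = n+g+δ gives 0.27·k^(0.27−1) = 0.16, hence k_gold = (0.27/0.16)^(1/0.73) ≈ 2.0478.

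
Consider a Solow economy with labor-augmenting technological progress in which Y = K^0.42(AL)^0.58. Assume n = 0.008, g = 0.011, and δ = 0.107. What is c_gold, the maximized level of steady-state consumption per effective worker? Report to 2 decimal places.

Break-even investment rate: n + g + δ = 0.008 + 0.011 + 0.107 = 0.126.
Maximizing c = f(k) − (n+g+δ)·k gives f'(k) = n+g+δ, i.e. 0.42·k^(0.42−1) = 0.126, so k_gold = (0.42/0.126)^(1/0.58) ≈ 7.9710.
y_gold = 7.9710^0.42 ≈ 2.3913.
c_gold = y_gold − (n+g+δ)·k_gold = 2.3913 − 0.126·7.9710 ≈ 1.3870.

c_gold ≈ 1.39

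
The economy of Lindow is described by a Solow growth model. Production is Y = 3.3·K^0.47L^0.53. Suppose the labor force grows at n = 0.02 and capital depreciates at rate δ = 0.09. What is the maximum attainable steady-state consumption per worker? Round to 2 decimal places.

The effective depreciation rate is n + δ = 0.02 + 0.09 = 0.11.
At the golden rule the marginal product of capital equals n+δ: 0.47·3.3·k^(0.47−1) = 0.11. Solving, k_gold = (0.47·3.3/0.11)^(1/0.53) ≈ 147.3459.
y_gold = 3.3·147.3459^0.47 ≈ 34.4852.
c_gold = y_gold − (n+δ)·k_gold = 34.4852 − 0.11·147.3459 ≈ 18.2772.

c_gold ≈ 18.28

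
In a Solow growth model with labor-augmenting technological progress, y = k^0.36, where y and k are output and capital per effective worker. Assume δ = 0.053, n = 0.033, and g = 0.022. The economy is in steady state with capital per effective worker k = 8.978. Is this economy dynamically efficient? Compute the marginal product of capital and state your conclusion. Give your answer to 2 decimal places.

Capital per effective worker breaks even when investment replaces (n + g + δ)·k; here n + g + δ = 0.108.
MPK = 0.36·k^(0.36−1) = 0.36·8.978^(-0.64) ≈ 0.0884.
MPK < 0.108, so the economy is dynamically inefficient (over-saving).

dynamically inefficient; MPK ≈ 0.09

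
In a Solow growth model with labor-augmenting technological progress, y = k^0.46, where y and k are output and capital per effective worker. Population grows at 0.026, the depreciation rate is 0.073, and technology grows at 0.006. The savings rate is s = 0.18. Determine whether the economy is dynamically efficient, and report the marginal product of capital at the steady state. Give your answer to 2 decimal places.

Capital per effective worker breaks even when investment replaces (n + g + δ)·k; here n + g + δ = 0.105.
Steady-state k*: s·k^0.46 = 0.105·k gives k* = (0.18/0.105)^(1/0.54) ≈ 2.7132.
MPK = 0.46·2.7132^(-0.54) ≈ 0.2683.
MPK > n+g+δ = 0.105, so the economy is dynamically efficient (under-saving).

dynamically efficient; MPK ≈ 0.27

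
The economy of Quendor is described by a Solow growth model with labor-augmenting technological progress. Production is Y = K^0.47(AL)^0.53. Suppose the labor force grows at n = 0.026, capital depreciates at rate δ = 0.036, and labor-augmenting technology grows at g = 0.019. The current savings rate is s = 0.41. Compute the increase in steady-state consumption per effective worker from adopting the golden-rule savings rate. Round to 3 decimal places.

Δc ≈ 0.035

Capital per effective worker breaks even when investment replaces (n + g + δ)·k; here n + g + δ = 0.081.
Current steady state (s = 0.41): k* = (0.41/0.081)^(1/0.53) ≈ 21.3239, y* = 21.3239^0.47 ≈ 4.2128, c* = (1−0.41)·4.2128 ≈ 2.4855.
Maximizing c = f(k) − (n+g+δ)·k gives f'(k) = n+g+δ, i.e. 0.47·k^(0.47−1) = 0.081, so k_gold = (0.47/0.081)^(1/0.53) ≈ 27.5917.
y_gold = 27.5917^0.47 ≈ 4.7552, c_gold = y_gold − 0.081·k_gold ≈ 2.5202.
Gain: Δc = 2.5202 − 2.4855 ≈ 0.0347.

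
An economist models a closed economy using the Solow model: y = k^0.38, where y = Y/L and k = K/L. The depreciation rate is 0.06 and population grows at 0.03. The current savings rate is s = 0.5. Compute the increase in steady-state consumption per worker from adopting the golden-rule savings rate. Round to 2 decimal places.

Break-even investment rate: n + δ = 0.03 + 0.06 = 0.09.
Current steady state (s = 0.5): k* = (0.5/0.09)^(1/0.62) ≈ 15.8918, y* = 15.8918^0.38 ≈ 2.8605, c* = (1−0.5)·2.8605 ≈ 1.4303.
Maximizing c = f(k) − (n+δ)·k gives f'(k) = n+δ, i.e. 0.38·k^(0.38−1) = 0.09, so k_gold = (0.38/0.09)^(1/0.62) ≈ 10.2079.
y_gold = 10.2079^0.38 ≈ 2.4177, c_gold = y_gold − 0.09·k_gold ≈ 1.4990.
Gain: Δc = 1.4990 − 1.4303 ≈ 0.0687.

Δc ≈ 0.07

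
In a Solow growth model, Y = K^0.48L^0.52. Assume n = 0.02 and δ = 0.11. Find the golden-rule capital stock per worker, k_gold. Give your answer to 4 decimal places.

k_gold ≈ 12.3298

n + δ = 0.02 + 0.11 = 0.13.
Golden rule sets MPK = n+δ: 0.48·k^(0.48−1) = 0.13, so k_gold = (0.48/0.13)^(1/0.52) ≈ 12.3298.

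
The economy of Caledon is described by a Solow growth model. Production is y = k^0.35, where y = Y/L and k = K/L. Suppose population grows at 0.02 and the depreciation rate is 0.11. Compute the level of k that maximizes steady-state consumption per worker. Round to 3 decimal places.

k_gold ≈ 4.589

Capital per worker breaks even when investment replaces (n + δ)·k; here n + δ = 0.13.
At the golden rule the marginal product of capital equals n+δ: 0.35·k^(0.35−1) = 0.13. Solving, k_gold = (0.35/0.13)^(1/0.65) ≈ 4.5891.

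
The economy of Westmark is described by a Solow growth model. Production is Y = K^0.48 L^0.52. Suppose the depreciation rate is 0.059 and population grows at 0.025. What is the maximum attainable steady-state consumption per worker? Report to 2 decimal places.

Break-even investment rate: n + δ = 0.025 + 0.059 = 0.084.
Setting f'(k) = n+δ gives 0.48·k^(0.48−1) = 0.084, hence k_gold = (0.48/0.084)^(1/0.52) ≈ 28.5559.
y_gold = 28.5559^0.48 ≈ 4.9973.
c_gold = y_gold − (n+δ)·k_gold = 4.9973 − 0.084·28.5559 ≈ 2.5986.

c_gold ≈ 2.60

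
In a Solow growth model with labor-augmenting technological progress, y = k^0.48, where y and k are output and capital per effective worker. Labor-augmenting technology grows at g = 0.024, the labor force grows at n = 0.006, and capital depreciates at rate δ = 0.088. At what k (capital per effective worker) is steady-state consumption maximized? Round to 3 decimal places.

k_gold ≈ 14.854

The effective depreciation rate is n + g + δ = 0.006 + 0.024 + 0.088 = 0.118.
At the golden rule the marginal product of capital equals n+g+δ: 0.48·k^(0.48−1) = 0.118. Solving, k_gold = (0.48/0.118)^(1/0.52) ≈ 14.8540.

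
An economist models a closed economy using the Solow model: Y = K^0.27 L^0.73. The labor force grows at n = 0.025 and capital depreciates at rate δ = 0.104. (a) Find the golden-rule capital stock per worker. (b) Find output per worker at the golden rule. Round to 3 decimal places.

(a) k_gold ≈ 2.751; (b) y_gold ≈ 1.314

n + δ = 0.025 + 0.104 = 0.129.
Golden rule sets MPK = n+δ: 0.27·k^(0.27−1) = 0.129, so k_gold = (0.27/0.129)^(1/0.73) ≈ 2.7505.
y_gold = 2.7505^0.27 ≈ 1.3141.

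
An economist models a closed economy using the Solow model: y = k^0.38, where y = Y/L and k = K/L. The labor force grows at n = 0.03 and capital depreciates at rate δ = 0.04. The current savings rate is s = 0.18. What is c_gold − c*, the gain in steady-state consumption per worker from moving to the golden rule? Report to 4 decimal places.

Δc ≈ 0.2857

Break-even investment rate: n + δ = 0.03 + 0.04 = 0.07.
Current steady state (s = 0.18): k* = (0.18/0.07)^(1/0.62) ≈ 4.5875, y* = 4.5875^0.38 ≈ 1.7840, c* = (1−0.18)·1.7840 ≈ 1.4629.
Maximizing c = f(k) − (n+δ)·k gives f'(k) = n+δ, i.e. 0.38·k^(0.38−1) = 0.07, so k_gold = (0.38/0.07)^(1/0.62) ≈ 15.3101.
y_gold = 15.3101^0.38 ≈ 2.8203, c_gold = y_gold − 0.07·k_gold ≈ 1.7486.
Gain: Δc = 1.7486 − 1.4629 ≈ 0.2857.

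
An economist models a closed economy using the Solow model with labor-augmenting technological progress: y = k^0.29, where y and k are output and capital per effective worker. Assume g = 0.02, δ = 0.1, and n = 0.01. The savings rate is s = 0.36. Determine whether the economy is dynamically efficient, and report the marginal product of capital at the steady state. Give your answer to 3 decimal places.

Break-even investment rate: n + g + δ = 0.01 + 0.02 + 0.1 = 0.13.
Steady-state k*: s·k^0.29 = 0.13·k gives k* = (0.36/0.13)^(1/0.71) ≈ 4.1980.
MPK = 0.29·4.1980^(-0.71) ≈ 0.1047.
MPK < n+g+δ = 0.13, so the economy is dynamically inefficient (over-saving).

dynamically inefficient; MPK ≈ 0.105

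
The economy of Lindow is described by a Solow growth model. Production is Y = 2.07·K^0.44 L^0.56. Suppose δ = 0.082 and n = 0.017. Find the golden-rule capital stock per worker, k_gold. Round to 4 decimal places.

k_gold ≈ 52.6077

Capital per worker breaks even when investment replaces (n + δ)·k; here n + δ = 0.099.
Golden rule sets MPK = n+δ: 0.44·2.07·k^(0.44−1) = 0.099, so k_gold = (0.44·2.07/0.099)^(1/0.56) ≈ 52.6077.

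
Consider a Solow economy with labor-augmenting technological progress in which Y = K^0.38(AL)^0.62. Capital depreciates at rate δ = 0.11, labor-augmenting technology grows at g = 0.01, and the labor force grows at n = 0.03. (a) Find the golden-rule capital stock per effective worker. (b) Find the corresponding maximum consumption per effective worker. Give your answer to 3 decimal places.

Break-even investment rate: n + g + δ = 0.03 + 0.01 + 0.11 = 0.15.
Golden rule sets MPK = n+g+δ: 0.38·k^(0.38−1) = 0.15, so k_gold = (0.38/0.15)^(1/0.62) ≈ 4.4783.
y_gold = 4.4783^0.38 ≈ 1.7678; c_gold = y_gold − 0.15·k_gold ≈ 1.0960.

(a) k_gold ≈ 4.478; (b) c_gold ≈ 1.096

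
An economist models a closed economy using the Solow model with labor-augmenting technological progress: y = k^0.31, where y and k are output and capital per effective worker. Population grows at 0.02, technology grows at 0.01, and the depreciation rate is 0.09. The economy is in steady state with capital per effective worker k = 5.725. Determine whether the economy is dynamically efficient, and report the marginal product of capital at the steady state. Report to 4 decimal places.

dynamically inefficient; MPK ≈ 0.0930

n + g + δ = 0.02 + 0.01 + 0.09 = 0.12.
MPK = 0.31·k^(0.31−1) = 0.31·5.725^(-0.69) ≈ 0.0930.
MPK < 0.12, so the economy is dynamically inefficient (over-saving).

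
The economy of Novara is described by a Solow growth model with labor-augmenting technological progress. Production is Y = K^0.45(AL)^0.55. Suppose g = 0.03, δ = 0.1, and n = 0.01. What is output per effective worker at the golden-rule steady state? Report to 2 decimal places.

The effective depreciation rate is n + g + δ = 0.01 + 0.03 + 0.1 = 0.14.
At the golden rule the marginal product of capital equals n+g+δ: 0.45·k^(0.45−1) = 0.14. Solving, k_gold = (0.45/0.14)^(1/0.55) ≈ 8.3555.
Output: y_gold = k_gold^0.45 = 8.3555^0.45 ≈ 2.5995.

y_gold ≈ 2.60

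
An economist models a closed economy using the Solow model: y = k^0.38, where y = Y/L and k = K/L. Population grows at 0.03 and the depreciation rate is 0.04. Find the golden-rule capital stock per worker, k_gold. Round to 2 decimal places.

Break-even investment rate: n + δ = 0.03 + 0.04 = 0.07.
Setting f'(k) = n+δ gives 0.38·k^(0.38−1) = 0.07, hence k_gold = (0.38/0.07)^(1/0.62) ≈ 15.3101.

k_gold ≈ 15.31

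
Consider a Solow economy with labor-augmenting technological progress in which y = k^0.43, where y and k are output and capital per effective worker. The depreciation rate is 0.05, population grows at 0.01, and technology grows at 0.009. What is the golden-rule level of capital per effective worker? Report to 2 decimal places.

k_gold ≈ 24.78

Capital per effective worker breaks even when investment replaces (n + g + δ)·k; here n + g + δ = 0.069.
At the golden rule the marginal product of capital equals n+g+δ: 0.43·k^(0.43−1) = 0.069. Solving, k_gold = (0.43/0.069)^(1/0.57) ≈ 24.7782.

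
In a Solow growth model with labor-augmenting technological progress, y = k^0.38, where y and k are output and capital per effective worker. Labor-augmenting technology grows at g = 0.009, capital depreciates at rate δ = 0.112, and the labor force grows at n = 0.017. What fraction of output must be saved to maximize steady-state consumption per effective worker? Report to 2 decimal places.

s_gold = 0.38

n + g + δ = 0.017 + 0.009 + 0.112 = 0.138.
At the golden rule MPK = n+g+δ, and in any Cobb-Douglas steady state s = (n+g+δ)·k/y = MPK·k/y = capital's share 0.38.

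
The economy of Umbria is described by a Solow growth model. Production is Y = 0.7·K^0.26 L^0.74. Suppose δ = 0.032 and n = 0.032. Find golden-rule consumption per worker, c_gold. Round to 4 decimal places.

c_gold ≈ 0.7478

n + δ = 0.032 + 0.032 = 0.064.
Setting f'(k) = n+δ gives 0.26·0.7·k^(0.26−1) = 0.064, hence k_gold = (0.26·0.7/0.064)^(1/0.74) ≈ 4.1055.
y_gold = 0.7·4.1055^0.26 ≈ 1.0106.
c_gold = y_gold − (n+δ)·k_gold = 1.0106 − 0.064·4.1055 ≈ 0.7478.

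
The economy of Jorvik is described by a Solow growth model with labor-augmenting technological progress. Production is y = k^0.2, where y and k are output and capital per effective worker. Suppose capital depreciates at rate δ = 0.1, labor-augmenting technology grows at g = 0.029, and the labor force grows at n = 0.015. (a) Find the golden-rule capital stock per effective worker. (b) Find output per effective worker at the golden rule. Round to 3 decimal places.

(a) k_gold ≈ 1.508; (b) y_gold ≈ 1.086

n + g + δ = 0.015 + 0.029 + 0.1 = 0.144.
At the golden rule the marginal product of capital equals n+g+δ: 0.2·k^(0.2−1) = 0.144. Solving, k_gold = (0.2/0.144)^(1/0.8) ≈ 1.5078.
y_gold = 1.5078^0.2 ≈ 1.0856.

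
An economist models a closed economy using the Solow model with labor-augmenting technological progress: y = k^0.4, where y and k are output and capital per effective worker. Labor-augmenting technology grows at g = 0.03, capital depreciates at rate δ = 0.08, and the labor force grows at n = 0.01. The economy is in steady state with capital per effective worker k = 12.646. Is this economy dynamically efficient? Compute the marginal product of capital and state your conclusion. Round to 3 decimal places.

dynamically inefficient; MPK ≈ 0.087

Capital per effective worker breaks even when investment replaces (n + g + δ)·k; here n + g + δ = 0.12.
MPK = 0.4·k^(0.4−1) = 0.4·12.646^(-0.6) ≈ 0.0873.
MPK < 0.12, so the economy is dynamically inefficient (over-saving).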